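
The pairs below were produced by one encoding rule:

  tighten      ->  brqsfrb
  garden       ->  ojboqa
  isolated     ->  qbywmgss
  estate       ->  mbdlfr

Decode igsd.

axis

Each letter shifts forward by (position + 8), i.e. 8, 9, 10, … — the shift grows by one for each successive letter.
Decoding igsd: i−8=a, g−9=x, s−10=i, d−11=s.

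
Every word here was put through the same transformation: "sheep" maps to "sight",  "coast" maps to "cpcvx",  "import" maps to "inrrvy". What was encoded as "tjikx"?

Each letter shifts forward by its position index (0, 1, 2, …) — the shift grows by one for each successive letter.
Undoing it on tjikx: t−0=t, j−1=i, i−2=g, k−3=h, x−4=t.

tight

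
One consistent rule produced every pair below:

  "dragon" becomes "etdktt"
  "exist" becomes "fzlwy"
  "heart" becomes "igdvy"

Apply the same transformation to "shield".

In dragon: d→e is +1, r→t is +2, a→d is +3, g→k is +4 — the shift increases by 1 each position. Letter i (0-indexed) is shifted by i+1, so successive shifts are 1, 2, 3, ….
Applying it to shield: s+1=t, h+2=j, i+3=l, e+4=i, l+5=q, d+6=j.

tjliqj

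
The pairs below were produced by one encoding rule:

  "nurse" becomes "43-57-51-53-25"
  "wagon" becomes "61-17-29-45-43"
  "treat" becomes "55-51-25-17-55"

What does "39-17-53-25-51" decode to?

n(#14)→43 and u(#21)→57: differences scale by 2, so n = 2·pos + 15. Each letter becomes 2×(its alphabet position, a=1..z=26) + 15.
Reversing it on 39-17-53-25-51: 39→(39−15)÷2=12=l, 17→(17−15)÷2=1=a, 53→(53−15)÷2=19=s, 25→(25−15)÷2=5=e, 51→(51−15)÷2=18=r.

laser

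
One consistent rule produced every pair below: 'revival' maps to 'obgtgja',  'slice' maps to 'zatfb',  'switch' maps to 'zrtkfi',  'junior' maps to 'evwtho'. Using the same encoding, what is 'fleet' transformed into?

mabbk

r(17)→o(14) and e(4)→b(1) fit y≡11x+9 (mod 26); the inverse of 11 mod 26 is 19. This is an affine cipher: with a=0,…,z=25, each position x becomes (11x+9) mod 26.
Applying it to fleet: f(5)→11·5+9≡12=m; l(11)→11·11+9≡0=a; e(4)→11·4+9≡1=b; e(4)→11·4+9≡1=b; t(19)→11·19+9≡10=k (all mod 26).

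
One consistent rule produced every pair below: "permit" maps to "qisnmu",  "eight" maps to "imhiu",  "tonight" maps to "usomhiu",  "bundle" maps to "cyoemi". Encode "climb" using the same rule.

The shift depends on letter class: consonant p→q is +1, but vowel e→i is +4. Two shifts are in play — +4 for a/e/i/o/u, +1 for every other letter.
For climb: c(cons)+1=d, l(cons)+1=m, i(vowel)+4=m, m(cons)+1=n, b(cons)+1=c.

dmmnc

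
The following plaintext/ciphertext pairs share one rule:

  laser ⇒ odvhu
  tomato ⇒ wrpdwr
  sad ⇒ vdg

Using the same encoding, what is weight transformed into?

zhljkw

Compare letters: l→o is +3, a→d is +3, s→v is +3 — a constant shift. It's a constant shift of +3 (ROT3).
For weight: w+3=z, e+3=h, i+3=l, g+3=j, h+3=k, t+3=w.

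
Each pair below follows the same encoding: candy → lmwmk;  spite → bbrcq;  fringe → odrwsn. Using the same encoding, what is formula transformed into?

The shifts repeat in a cycle of length 3: positions 0,1,… shift by +9, +12, +9, then the pattern repeats.
For formula: f+9=o, o+12=a, r+9=a, m+9=v, u+12=g, l+9=u, a+9=j.

oaavguj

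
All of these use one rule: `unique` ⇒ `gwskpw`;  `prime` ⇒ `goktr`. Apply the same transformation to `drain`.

pkctf

The output letters match the input read backwards, each shifted +2: unique reversed is euqinu. Read the word backwards and shift each letter +2.
Applying it to drain: reverse → niard; then shift: n+2=p, i+2=k, a+2=c, r+2=t, d+2=f.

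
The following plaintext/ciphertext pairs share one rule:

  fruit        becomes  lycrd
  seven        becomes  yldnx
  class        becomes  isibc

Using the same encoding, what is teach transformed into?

zlilr

In fruit: f→l is +6, r→y is +7, u→c is +8, i→r is +9 — the shift increases by 1 each position. The shift increases by 1 at each position, starting from +6: 6, 7, 8, ….
Applying it to teach: t+6=z, e+7=l, a+8=i, c+9=l, h+10=r.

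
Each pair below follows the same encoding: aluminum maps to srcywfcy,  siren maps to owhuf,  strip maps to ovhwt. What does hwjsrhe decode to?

rivalry

Each letter's alphabet position (a=0..z=25) is mapped through 7·x+18 mod 26 — an affine cipher.
Decoding hwjsrhe: h(7)→15·(7−18)≡17=r; w(22)→15·(22−18)≡8=i; j(9)→15·(9−18)≡21=v; s(18)→15·(18−18)≡0=a; r(17)→15·(17−18)≡11=l; h(7)→15·(7−18)≡17=r; e(4)→15·(4−18)≡24=y (all mod 26).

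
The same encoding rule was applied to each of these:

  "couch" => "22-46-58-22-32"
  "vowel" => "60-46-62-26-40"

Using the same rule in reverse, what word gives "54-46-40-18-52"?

solar

c(#3)→22 and o(#15)→46: differences scale by 2, so n = 2·pos + 16. With a=1..z=26, the number is 2·pos + 16.
Reversing it on 54-46-40-18-52: 54→(54−16)÷2=19=s, 46→(46−16)÷2=15=o, 40→(40−16)÷2=12=l, 18→(18−16)÷2=1=a, 52→(52−16)÷2=18=r.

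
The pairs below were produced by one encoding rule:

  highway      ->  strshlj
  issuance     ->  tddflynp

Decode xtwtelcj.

It's a constant shift of +11 (ROT11).
Reversing it on xtwtelcj: x−11=m, t−11=i, w−11=l, t−11=i, e−11=t, l−11=a, c−11=r, j−11=y.

military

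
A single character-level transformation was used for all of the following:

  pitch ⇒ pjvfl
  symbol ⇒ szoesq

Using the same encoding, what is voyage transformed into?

In pitch: p→p is +0, i→j is +1, t→v is +2, c→f is +3 — the shift increases by 1 each position. The shift increases by 1 at each position, starting from +0: 0, 1, 2, ….
On voyage: v+0=v, o+1=p, y+2=a, a+3=d, g+4=k, e+5=j.

vpadkj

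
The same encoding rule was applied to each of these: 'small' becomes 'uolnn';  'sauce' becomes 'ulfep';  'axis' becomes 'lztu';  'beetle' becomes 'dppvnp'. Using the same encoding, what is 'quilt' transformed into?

The shift depends on letter class: consonant s→u is +2, but vowel a→l is +11. The rule splits by letter class: vowels +11, consonants +2.
On quilt: q(cons)+2=s, u(vowel)+11=f, i(vowel)+11=t, l(cons)+2=n, t(cons)+2=v.

sftnv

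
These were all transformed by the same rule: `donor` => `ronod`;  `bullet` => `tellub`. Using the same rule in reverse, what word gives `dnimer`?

The output letters match the input read backwards: donor reversed is ronod. It's just the letters in reverse order.
Reversing it on dnimer: then reverse → remind.

remind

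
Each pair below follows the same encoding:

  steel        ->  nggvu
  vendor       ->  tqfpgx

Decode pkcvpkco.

The output letters match the input read backwards, each shifted +2: steel reversed is leets. Two steps: reverse the string, then apply a Caesar shift of +2.
Undoing it on pkcvpkco: shift back: p−2=n, k−2=i, c−2=a, v−2=t, p−2=n, k−2=i, c−2=a, o−2=m → niatniam; then reverse → maintain.

maintain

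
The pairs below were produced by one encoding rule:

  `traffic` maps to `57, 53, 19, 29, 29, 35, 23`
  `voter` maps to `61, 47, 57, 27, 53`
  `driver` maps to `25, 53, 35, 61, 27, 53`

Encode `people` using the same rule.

49, 27, 47, 49, 41, 27

t(#20)→57 and r(#18)→53: differences scale by 2, so n = 2·pos + 17. The formula is n = 2×(alphabet index, a=1) + 17.
Applying it to people: p=16→49, e=5→27, o=15→47, p=16→49, l=12→41, e=5→27.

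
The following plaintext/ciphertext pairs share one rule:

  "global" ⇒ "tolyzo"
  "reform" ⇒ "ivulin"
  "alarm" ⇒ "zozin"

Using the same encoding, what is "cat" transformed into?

xzg

This is the alphabet-reversal cipher (Atbash): a becomes z, b becomes y, etc.
Applying it to cat: c↔x, a↔z, t↔g.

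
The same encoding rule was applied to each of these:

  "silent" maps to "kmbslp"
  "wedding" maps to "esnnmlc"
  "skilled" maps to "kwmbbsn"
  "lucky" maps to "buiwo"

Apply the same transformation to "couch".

s(18)→k(10) and i(8)→m(12) fit y≡5x+24 (mod 26); the inverse of 5 mod 26 is 21. Each letter's alphabet position (a=0..z=25) is mapped through 5·x+24 mod 26 — an affine cipher.
Applying it to couch: c(2)→5·2+24≡8=i; o(14)→5·14+24≡16=q; u(20)→5·20+24≡20=u; c(2)→5·2+24≡8=i; h(7)→5·7+24≡7=h (all mod 26).

iquih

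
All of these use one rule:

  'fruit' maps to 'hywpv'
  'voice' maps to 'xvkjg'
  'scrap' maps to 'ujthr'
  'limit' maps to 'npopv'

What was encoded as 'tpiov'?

right

Shifts by position in fruit: pos 0: f→h (+2), pos 1: r→y (+7), pos 2: u→w (+2), pos 3: i→p (+7) — repeating every 2. A repeating key of period 2 is used — shifts +2, +7 over and over.
Undoing it on tpiov: t−2=r, p−7=i, i−2=g, o−7=h, v−2=t.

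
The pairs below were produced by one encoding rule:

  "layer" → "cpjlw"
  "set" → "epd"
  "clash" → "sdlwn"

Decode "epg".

The output letters match the input read backwards, each shifted +11: layer reversed is reyal. The word is reversed, then every letter is shifted forward by 11.
Decoding epg: shift back: e−11=t, p−11=e, g−11=v → tev; then reverse → vet.

vet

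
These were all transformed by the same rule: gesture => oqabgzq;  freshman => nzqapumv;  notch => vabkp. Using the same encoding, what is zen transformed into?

hqv

The shift depends on letter class: consonant g→o is +8, but vowel e→q is +12. Two shifts are in play — +12 for a/e/i/o/u, +8 for every other letter.
For zen: z(cons)+8=h, e(vowel)+12=q, n(cons)+8=v.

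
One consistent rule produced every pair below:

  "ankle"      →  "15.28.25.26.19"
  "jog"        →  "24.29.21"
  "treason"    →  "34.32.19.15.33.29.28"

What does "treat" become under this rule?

a is letter #1 and maps to 15: an offset of 14. The number is (letter's place in the alphabet, a=1) + 14.
On treat: t=20→34, r=18→32, e=5→19, a=1→15, t=20→34.

34.32.19.15.34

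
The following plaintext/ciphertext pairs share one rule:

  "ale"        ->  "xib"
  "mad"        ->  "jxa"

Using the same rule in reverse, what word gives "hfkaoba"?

kindred

Compare letters: a→x is +23, l→i is +23, e→b is +23 — a constant shift. Each letter is shifted forward by 23 in the alphabet (a Caesar shift of +23).
Decoding hfkaoba: h−23=k, f−23=i, k−23=n, a−23=d, o−23=r, b−23=e, a−23=d.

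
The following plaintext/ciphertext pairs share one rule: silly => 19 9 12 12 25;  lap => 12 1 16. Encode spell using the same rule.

Each letter is replaced by its alphabet position (a=1, b=2, …, z=26).
For spell: s=19→19, p=16→16, e=5→5, l=12→12, l=12→12.

19 16 5 12 12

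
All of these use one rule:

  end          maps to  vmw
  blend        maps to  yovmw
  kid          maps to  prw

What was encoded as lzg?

Each letter is replaced by its mirror in the alphabet: a↔z, b↔y, c↔x, and so on (the Atbash cipher).
Decoding lzg: l↔o, z↔a, g↔t.

oat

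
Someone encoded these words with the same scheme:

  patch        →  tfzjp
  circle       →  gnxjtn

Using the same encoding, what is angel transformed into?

In patch: p→t is +4, a→f is +5, t→z is +6, c→j is +7 — the shift increases by 1 each position. The shift increases by 1 at each position, starting from +4: 4, 5, 6, ….
On angel: a+4=e, n+5=s, g+6=m, e+7=l, l+8=t.

esmlt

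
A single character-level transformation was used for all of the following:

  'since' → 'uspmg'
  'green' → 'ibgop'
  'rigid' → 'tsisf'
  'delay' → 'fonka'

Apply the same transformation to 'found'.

Shifts by position in since: pos 0: s→u (+2), pos 1: i→s (+10), pos 2: n→p (+2), pos 3: c→m (+10) — repeating every 2. The shifts repeat in a cycle of length 2: positions 0,1,… shift by +2, +10, then the pattern repeats.
Applying it to found: f+2=h, o+10=y, u+2=w, n+10=x, d+2=f.

hywxf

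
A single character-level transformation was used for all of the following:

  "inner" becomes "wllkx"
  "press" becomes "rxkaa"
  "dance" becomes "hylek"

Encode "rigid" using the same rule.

xwqwh

i(8)→w(22) and n(13)→l(11) fit y≡3x+24 (mod 26); the inverse of 3 mod 26 is 9. Each letter's alphabet position (a=0..z=25) is mapped through 3·x+24 mod 26 — an affine cipher.
On rigid: r(17)→3·17+24≡23=x; i(8)→3·8+24≡22=w; g(6)→3·6+24≡16=q; i(8)→3·8+24≡22=w; d(3)→3·3+24≡7=h (all mod 26).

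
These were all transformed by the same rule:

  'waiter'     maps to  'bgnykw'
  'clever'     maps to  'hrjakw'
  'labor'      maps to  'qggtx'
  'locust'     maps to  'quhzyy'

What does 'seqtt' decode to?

nylon

Shifts by position in waiter: pos 0: w→b (+5), pos 1: a→g (+6), pos 2: i→n (+5), pos 3: t→y (+5), pos 4: e→k (+6), pos 5: r→w (+5) — repeating every 3. The shifts repeat in a cycle of length 3: positions 0,1,… shift by +5, +6, +5, then the pattern repeats.
Reversing it on seqtt: s−5=n, e−6=y, q−5=l, t−5=o, t−6=n.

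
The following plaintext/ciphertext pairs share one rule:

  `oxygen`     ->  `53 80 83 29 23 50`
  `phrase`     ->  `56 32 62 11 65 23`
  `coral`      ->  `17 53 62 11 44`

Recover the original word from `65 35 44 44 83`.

o(#15)→53 and x(#24)→80: differences scale by 3, so n = 3·pos + 8. With a=1..z=26, the number is 3·pos + 8.
Undoing it on 65 35 44 44 83: 65→(65−8)÷3=19=s, 35→(35−8)÷3=9=i, 44→(44−8)÷3=12=l, 44→(44−8)÷3=12=l, 83→(83−8)÷3=25=y.

silly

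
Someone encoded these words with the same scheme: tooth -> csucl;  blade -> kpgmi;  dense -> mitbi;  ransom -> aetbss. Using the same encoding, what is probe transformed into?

Shifts by position in tooth: pos 0: t→c (+9), pos 1: o→s (+4), pos 2: o→u (+6), pos 3: t→c (+9), pos 4: h→l (+4) — repeating every 3. A repeating key of period 3 is used — shifts +9, +4, +6 over and over.
For probe: p+9=y, r+4=v, o+6=u, b+9=k, e+4=i.

yvuki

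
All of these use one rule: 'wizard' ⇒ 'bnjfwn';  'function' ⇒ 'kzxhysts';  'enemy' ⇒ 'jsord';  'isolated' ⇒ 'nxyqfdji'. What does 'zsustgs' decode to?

unknown

A repeating key of period 3 is used — shifts +5, +5, +10 over and over.
Reversing it on zsustgs: z−5=u, s−5=n, u−10=k, s−5=n, t−5=o, g−10=w, s−5=n.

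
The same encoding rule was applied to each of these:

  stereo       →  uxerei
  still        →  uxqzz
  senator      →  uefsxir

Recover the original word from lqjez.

s(18)→u(20) and t(19)→x(23) fit y≡3x+18 (mod 26); the inverse of 3 mod 26 is 9. Treating letters as 0–25, the rule is x ↦ 3x + 18 (mod 26).
Undoing it on lqjez: l(11)→9·(11−18)≡15=p; q(16)→9·(16−18)≡8=i; j(9)→9·(9−18)≡23=x; e(4)→9·(4−18)≡4=e; z(25)→9·(25−18)≡11=l (all mod 26).

pixel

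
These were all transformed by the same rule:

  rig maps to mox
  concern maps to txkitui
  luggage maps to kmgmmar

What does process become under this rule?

yykiuxv

The output letters match the input read backwards, each shifted +6: rig reversed is gir. Read the word backwards and shift each letter +6.
Applying it to process: reverse → ssecorp; then shift: s+6=y, s+6=y, e+6=k, c+6=i, o+6=u, r+6=x, p+6=v.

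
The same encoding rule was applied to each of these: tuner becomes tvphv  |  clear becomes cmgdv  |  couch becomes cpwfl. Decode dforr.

Letter i (0-indexed) is shifted by i+0, so successive shifts are 0, 1, 2, ….
Decoding dforr: d−0=d, f−1=e, o−2=m, r−3=o, r−4=n.

demon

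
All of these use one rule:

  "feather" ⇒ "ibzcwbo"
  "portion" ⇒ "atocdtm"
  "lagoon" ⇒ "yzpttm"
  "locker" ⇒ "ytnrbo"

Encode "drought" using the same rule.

uotjpwc

f(5)→i(8) and e(4)→b(1) fit y≡7x+25 (mod 26); the inverse of 7 mod 26 is 15. Each letter's alphabet position (a=0..z=25) is mapped through 7·x+25 mod 26 — an affine cipher.
Applying it to drought: d(3)→7·3+25≡20=u; r(17)→7·17+25≡14=o; o(14)→7·14+25≡19=t; u(20)→7·20+25≡9=j; g(6)→7·6+25≡15=p; h(7)→7·7+25≡22=w; t(19)→7·19+25≡2=c (all mod 26).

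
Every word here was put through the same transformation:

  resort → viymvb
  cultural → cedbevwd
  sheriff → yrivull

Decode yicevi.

secure

r(17)→v(21) and e(4)→i(8) fit y≡3x+22 (mod 26); the inverse of 3 mod 26 is 9. Treating letters as 0–25, the rule is x ↦ 3x + 22 (mod 26).
Undoing it on yicevi: y(24)→9·(24−22)≡18=s; i(8)→9·(8−22)≡4=e; c(2)→9·(2−22)≡2=c; e(4)→9·(4−22)≡20=u; v(21)→9·(21−22)≡17=r; i(8)→9·(8−22)≡4=e (all mod 26).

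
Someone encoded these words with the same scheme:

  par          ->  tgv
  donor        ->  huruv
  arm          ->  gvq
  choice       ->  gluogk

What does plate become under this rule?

The shift depends on letter class: consonant p→t is +4, but vowel a→g is +6. Vowels shift forward by 6 and consonants shift forward by 4.
For plate: p(cons)+4=t, l(cons)+4=p, a(vowel)+6=g, t(cons)+4=x, e(vowel)+6=k.

tpgxk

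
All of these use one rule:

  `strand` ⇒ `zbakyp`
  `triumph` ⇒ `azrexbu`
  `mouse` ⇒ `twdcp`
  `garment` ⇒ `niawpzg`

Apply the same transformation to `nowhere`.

uwfrpdr

In strand: s→z is +7, t→b is +8, r→a is +9, a→k is +10 — the shift increases by 1 each position. Each letter shifts forward by (position + 7), i.e. 7, 8, 9, … — the shift grows by one for each successive letter.
Applying it to nowhere: n+7=u, o+8=w, w+9=f, h+10=r, e+11=p, r+12=d, e+13=r.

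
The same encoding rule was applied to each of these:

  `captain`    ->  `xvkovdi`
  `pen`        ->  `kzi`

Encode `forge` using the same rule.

ajmbz

Each letter is shifted forward by 21 in the alphabet (a Caesar shift of +21).
Applying it to forge: f+21=a, o+21=j, r+21=m, g+21=b, e+21=z.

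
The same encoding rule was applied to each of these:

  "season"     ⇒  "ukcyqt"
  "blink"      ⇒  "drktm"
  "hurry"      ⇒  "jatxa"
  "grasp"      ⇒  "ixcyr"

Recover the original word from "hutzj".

forth

The shifts repeat in a cycle of length 2: positions 0,1,… shift by +2, +6, then the pattern repeats.
Decoding hutzj: h−2=f, u−6=o, t−2=r, z−6=t, j−2=h.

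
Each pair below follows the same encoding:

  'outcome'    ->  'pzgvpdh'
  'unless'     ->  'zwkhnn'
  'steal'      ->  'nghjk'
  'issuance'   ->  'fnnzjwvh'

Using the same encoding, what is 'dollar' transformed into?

opkkju

o(14)→p(15) and u(20)→z(25) fit y≡19x+9 (mod 26); the inverse of 19 mod 26 is 11. Treating letters as 0–25, the rule is x ↦ 19x + 9 (mod 26).
On dollar: d(3)→19·3+9≡14=o; o(14)→19·14+9≡15=p; l(11)→19·11+9≡10=k; l(11)→19·11+9≡10=k; a(0)→19·0+9≡9=j; r(17)→19·17+9≡20=u (all mod 26).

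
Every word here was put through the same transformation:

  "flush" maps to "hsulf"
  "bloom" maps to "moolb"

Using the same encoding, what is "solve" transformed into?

The word is simply reversed.
Applying it to solve: reverse → evlos.

evlos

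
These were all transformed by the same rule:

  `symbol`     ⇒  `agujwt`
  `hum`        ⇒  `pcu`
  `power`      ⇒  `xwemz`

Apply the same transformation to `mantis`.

uivbqa

Compare letters: s→a is +8, y→g is +8, m→u is +8 — a constant shift. Each letter is shifted forward by 8 in the alphabet (a Caesar shift of +8).
Applying it to mantis: m+8=u, a+8=i, n+8=v, t+8=b, i+8=q, s+8=a.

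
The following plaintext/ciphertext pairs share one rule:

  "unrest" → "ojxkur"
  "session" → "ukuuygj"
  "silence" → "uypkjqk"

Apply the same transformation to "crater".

u(20)→o(14) and n(13)→j(9) fit y≡23x+22 (mod 26); the inverse of 23 mod 26 is 17. Each letter's alphabet position (a=0..z=25) is mapped through 23·x+22 mod 26 — an affine cipher.
For crater: c(2)→23·2+22≡16=q; r(17)→23·17+22≡23=x; a(0)→23·0+22≡22=w; t(19)→23·19+22≡17=r; e(4)→23·4+22≡10=k; r(17)→23·17+22≡23=x (all mod 26).

qxwrkx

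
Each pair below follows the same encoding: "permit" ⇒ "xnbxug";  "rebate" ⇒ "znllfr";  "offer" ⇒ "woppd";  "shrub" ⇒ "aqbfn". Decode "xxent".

pouch

In permit: p→x is +8, e→n is +9, r→b is +10, m→x is +11 — the shift increases by 1 each position. Each letter shifts forward by (position + 8), i.e. 8, 9, 10, … — the shift grows by one for each successive letter.
Decoding xxent: x−8=p, x−9=o, e−10=u, n−11=c, t−12=h.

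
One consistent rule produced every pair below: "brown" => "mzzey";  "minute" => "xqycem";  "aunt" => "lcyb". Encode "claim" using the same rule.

Shifts by position in brown: pos 0: b→m (+11), pos 1: r→z (+8), pos 2: o→z (+11), pos 3: w→e (+8) — repeating every 2. The shifts repeat in a cycle of length 2: positions 0,1,… shift by +11, +8, then the pattern repeats.
Applying it to claim: c+11=n, l+8=t, a+11=l, i+8=q, m+11=x.

ntlqx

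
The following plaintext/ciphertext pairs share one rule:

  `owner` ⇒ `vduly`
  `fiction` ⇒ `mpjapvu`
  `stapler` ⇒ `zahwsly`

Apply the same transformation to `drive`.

kypcl

Compare letters: o→v is +7, w→d is +7, n→u is +7 — a constant shift. Every letter moves 7 places later in the alphabet, wrapping around z→a.
On drive: d+7=k, r+7=y, i+7=p, v+7=c, e+7=l.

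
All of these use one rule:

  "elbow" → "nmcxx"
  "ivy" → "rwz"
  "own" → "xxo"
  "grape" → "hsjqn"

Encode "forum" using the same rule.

The shift depends on letter class: consonant l→m is +1, but vowel e→n is +9. Two shifts are in play — +9 for a/e/i/o/u, +1 for every other letter.
For forum: f(cons)+1=g, o(vowel)+9=x, r(cons)+1=s, u(vowel)+9=d, m(cons)+1=n.

gxsdn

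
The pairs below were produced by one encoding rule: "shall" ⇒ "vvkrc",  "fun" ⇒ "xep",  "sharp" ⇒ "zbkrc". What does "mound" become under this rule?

nxeyw

The output letters match the input read backwards, each shifted +10: shall reversed is llahs. Two steps: reverse the string, then apply a Caesar shift of +10.
On mound: reverse → dnuom; then shift: d+10=n, n+10=x, u+10=e, o+10=y, m+10=w.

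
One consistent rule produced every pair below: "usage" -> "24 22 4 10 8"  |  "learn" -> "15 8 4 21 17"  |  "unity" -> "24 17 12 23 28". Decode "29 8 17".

u is letter #21 and maps to 24: an offset of 3. Each letter is replaced by its alphabet position (a=1..z=26) + 3.
Decoding 29 8 17: 29→(29−3)÷1=26=z, 8→(8−3)÷1=5=e, 17→(17−3)÷1=14=n.

zen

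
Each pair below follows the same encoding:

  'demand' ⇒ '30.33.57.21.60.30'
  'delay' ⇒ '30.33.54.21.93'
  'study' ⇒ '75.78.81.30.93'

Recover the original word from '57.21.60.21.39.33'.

manage

d(#4)→30 and e(#5)→33: differences scale by 3, so n = 3·pos + 18. With a=1..z=26, the number is 3·pos + 18.
Undoing it on 57.21.60.21.39.33: 57→(57−18)÷3=13=m, 21→(21−18)÷3=1=a, 60→(60−18)÷3=14=n, 21→(21−18)÷3=1=a, 39→(39−18)÷3=7=g, 33→(33−18)÷3=5=e.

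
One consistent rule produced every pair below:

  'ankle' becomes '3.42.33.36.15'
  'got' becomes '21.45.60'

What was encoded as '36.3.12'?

lad

Each letter becomes 3×(its alphabet position, a=1..z=26).
Undoing it on 36.3.12: 36→(36−0)÷3=12=l, 3→(3−0)÷3=1=a, 12→(12−0)÷3=4=d.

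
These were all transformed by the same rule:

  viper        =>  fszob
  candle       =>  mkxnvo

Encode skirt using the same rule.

Compare letters: v→f is +10, i→s is +10, p→z is +10 — a constant shift. Each letter is shifted forward by 10 in the alphabet (a Caesar shift of +10).
On skirt: s+10=c, k+10=u, i+10=s, r+10=b, t+10=d.

cusbd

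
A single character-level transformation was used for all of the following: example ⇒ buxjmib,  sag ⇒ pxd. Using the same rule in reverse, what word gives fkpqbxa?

Compare letters: e→b is +23, x→u is +23, a→x is +23 — a constant shift. It's a constant shift of +23 (ROT23).
Undoing it on fkpqbxa: f−23=i, k−23=n, p−23=s, q−23=t, b−23=e, x−23=a, a−23=d.

instead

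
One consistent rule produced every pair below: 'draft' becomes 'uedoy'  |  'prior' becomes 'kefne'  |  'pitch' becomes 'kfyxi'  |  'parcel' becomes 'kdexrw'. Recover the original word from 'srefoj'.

verify

d(3)→u(20) and r(17)→e(4) fit y≡23x+3 (mod 26); the inverse of 23 mod 26 is 17. This is an affine cipher: with a=0,…,z=25, each position x becomes (23x+3) mod 26.
Decoding srefoj: s(18)→17·(18−3)≡21=v; r(17)→17·(17−3)≡4=e; e(4)→17·(4−3)≡17=r; f(5)→17·(5−3)≡8=i; o(14)→17·(14−3)≡5=f; j(9)→17·(9−3)≡24=y (all mod 26).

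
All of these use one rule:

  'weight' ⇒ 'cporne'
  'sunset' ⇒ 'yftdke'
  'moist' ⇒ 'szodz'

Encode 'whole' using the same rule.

csuwk

Shifts by position in weight: pos 0: w→c (+6), pos 1: e→p (+11), pos 2: i→o (+6), pos 3: g→r (+11) — repeating every 2. It's a Vigenère-style cipher with numeric key [6,11]: position i shifts by key[i mod 2].
For whole: w+6=c, h+11=s, o+6=u, l+11=w, e+6=k.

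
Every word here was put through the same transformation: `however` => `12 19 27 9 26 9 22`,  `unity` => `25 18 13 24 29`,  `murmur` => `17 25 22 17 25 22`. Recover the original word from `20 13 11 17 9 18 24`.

h is letter #8 and maps to 12: an offset of 4. Letters become their 1-based position plus 4 (so a→5, b→6, …).
Reversing it on 20 13 11 17 9 18 24: 20→(20−4)÷1=16=p, 13→(13−4)÷1=9=i, 11→(11−4)÷1=7=g, 17→(17−4)÷1=13=m, 9→(9−4)÷1=5=e, 18→(18−4)÷1=14=n, 24→(24−4)÷1=20=t.

pigment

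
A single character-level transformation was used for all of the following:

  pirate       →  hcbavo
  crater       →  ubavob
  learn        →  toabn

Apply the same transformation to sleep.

ytooh

Each letter's alphabet position (a=0..z=25) is mapped through 23·x+0 mod 26 — an affine cipher.
Applying it to sleep: s(18)→23·18+0≡24=y; l(11)→23·11+0≡19=t; e(4)→23·4+0≡14=o; e(4)→23·4+0≡14=o; p(15)→23·15+0≡7=h (all mod 26).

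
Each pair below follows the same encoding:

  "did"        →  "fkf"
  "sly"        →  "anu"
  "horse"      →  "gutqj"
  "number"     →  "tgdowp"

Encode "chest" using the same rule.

The output letters match the input read backwards, each shifted +2: did reversed is did. Read the word backwards and shift each letter +2.
For chest: reverse → tsehc; then shift: t+2=v, s+2=u, e+2=g, h+2=j, c+2=e.

vugje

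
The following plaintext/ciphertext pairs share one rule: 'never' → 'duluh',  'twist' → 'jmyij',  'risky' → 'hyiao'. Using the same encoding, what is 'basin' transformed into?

Every letter moves 16 places later in the alphabet, wrapping around z→a.
Applying it to basin: b+16=r, a+16=q, s+16=i, i+16=y, n+16=d.

rqiyd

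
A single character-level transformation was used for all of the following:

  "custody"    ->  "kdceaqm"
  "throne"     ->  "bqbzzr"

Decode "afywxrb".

In custody: c→k is +8, u→d is +9, s→c is +10, t→e is +11 — the shift increases by 1 each position. Letter i (0-indexed) is shifted by i+8, so successive shifts are 8, 9, 10, ….
Reversing it on afywxrb: a−8=s, f−9=w, y−10=o, w−11=l, x−12=l, r−13=e, b−14=n.

swollen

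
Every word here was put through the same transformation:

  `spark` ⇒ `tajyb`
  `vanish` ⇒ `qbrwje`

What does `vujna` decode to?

The output letters match the input read backwards, each shifted +9: spark reversed is kraps. Read the word backwards and shift each letter +9.
Undoing it on vujna: shift back: v−9=m, u−9=l, j−9=a, n−9=e, a−9=r → mlaer; then reverse → realm.

realm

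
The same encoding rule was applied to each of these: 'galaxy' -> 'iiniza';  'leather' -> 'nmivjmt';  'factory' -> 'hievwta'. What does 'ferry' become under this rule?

hmtta

Vowels shift forward by 8 and consonants shift forward by 2.
For ferry: f(cons)+2=h, e(vowel)+8=m, r(cons)+2=t, r(cons)+2=t, y(cons)+2=a.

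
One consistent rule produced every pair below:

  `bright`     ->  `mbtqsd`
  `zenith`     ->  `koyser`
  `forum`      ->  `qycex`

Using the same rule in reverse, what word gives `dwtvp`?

Shifts by position in bright: pos 0: b→m (+11), pos 1: r→b (+10), pos 2: i→t (+11), pos 3: g→q (+10) — repeating every 2. The shifts repeat in a cycle of length 2: positions 0,1,… shift by +11, +10, then the pattern repeats.
Undoing it on dwtvp: d−11=s, w−10=m, t−11=i, v−10=l, p−11=e.

smile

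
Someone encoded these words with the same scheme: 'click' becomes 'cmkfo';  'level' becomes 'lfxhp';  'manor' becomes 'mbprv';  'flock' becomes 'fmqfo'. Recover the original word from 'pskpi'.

prime

In click: c→c is +0, l→m is +1, i→k is +2, c→f is +3 — the shift increases by 1 each position. The shift increases by 1 at each position, starting from +0: 0, 1, 2, ….
Decoding pskpi: p−0=p, s−1=r, k−2=i, p−3=m, i−4=e.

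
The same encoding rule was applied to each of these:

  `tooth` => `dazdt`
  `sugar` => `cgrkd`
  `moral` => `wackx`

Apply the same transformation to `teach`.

Shifts by position in tooth: pos 0: t→d (+10), pos 1: o→a (+12), pos 2: o→z (+11), pos 3: t→d (+10), pos 4: h→t (+12) — repeating every 3. A repeating key of period 3 is used — shifts +10, +12, +11 over and over.
Applying it to teach: t+10=d, e+12=q, a+11=l, c+10=m, h+12=t.

dqlmt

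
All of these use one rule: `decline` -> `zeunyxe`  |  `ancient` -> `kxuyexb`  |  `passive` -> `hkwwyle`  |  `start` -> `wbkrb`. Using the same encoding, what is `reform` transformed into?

Treating letters as 0–25, the rule is x ↦ 5x + 10 (mod 26).
Applying it to reform: r(17)→5·17+10≡17=r; e(4)→5·4+10≡4=e; f(5)→5·5+10≡9=j; o(14)→5·14+10≡2=c; r(17)→5·17+10≡17=r; m(12)→5·12+10≡18=s (all mod 26).

rejcrs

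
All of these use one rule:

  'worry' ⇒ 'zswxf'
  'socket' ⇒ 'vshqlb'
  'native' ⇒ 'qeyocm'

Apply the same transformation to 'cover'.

In worry: w→z is +3, o→s is +4, r→w is +5, r→x is +6 — the shift increases by 1 each position. Letter i (0-indexed) is shifted by i+3, so successive shifts are 3, 4, 5, ….
For cover: c+3=f, o+4=s, v+5=a, e+6=k, r+7=y.

fsaky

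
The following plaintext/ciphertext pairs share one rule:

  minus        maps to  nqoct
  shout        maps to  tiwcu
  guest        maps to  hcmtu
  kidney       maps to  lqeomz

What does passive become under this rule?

The rule splits by letter class: vowels +8, consonants +1.
Applying it to passive: p(cons)+1=q, a(vowel)+8=i, s(cons)+1=t, s(cons)+1=t, i(vowel)+8=q, v(cons)+1=w, e(vowel)+8=m.

qittqwm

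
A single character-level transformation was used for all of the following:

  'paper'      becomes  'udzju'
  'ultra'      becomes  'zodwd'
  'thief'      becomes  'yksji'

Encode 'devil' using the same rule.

Shifts by position in paper: pos 0: p→u (+5), pos 1: a→d (+3), pos 2: p→z (+10), pos 3: e→j (+5), pos 4: r→u (+3) — repeating every 3. The shifts repeat in a cycle of length 3: positions 0,1,… shift by +5, +3, +10, then the pattern repeats.
For devil: d+5=i, e+3=h, v+10=f, i+5=n, l+3=o.

ihfno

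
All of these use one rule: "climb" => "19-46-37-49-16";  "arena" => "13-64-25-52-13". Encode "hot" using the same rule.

c(#3)→19 and l(#12)→46: differences scale by 3, so n = 3·pos + 10. The formula is n = 3×(alphabet index, a=1) + 10.
For hot: h=8→34, o=15→55, t=20→70.

34-55-70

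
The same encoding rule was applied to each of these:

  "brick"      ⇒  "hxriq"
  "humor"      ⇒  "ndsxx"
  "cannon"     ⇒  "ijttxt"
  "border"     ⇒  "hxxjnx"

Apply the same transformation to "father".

ljznnx

The shift depends on letter class: consonant b→h is +6, but vowel i→r is +9. Two shifts are in play — +9 for a/e/i/o/u, +6 for every other letter.
Applying it to father: f(cons)+6=l, a(vowel)+9=j, t(cons)+6=z, h(cons)+6=n, e(vowel)+9=n, r(cons)+6=x.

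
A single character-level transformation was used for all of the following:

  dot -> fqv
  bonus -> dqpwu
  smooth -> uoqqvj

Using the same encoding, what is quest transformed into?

swguv

Each letter is shifted forward by 2 in the alphabet (a Caesar shift of +2).
Applying it to quest: q+2=s, u+2=w, e+2=g, s+2=u, t+2=v.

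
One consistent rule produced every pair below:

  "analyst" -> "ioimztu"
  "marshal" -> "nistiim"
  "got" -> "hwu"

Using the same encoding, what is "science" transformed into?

The shift depends on letter class: consonant n→o is +1, but vowel a→i is +8. Two shifts are in play — +8 for a/e/i/o/u, +1 for every other letter.
On science: s(cons)+1=t, c(cons)+1=d, i(vowel)+8=q, e(vowel)+8=m, n(cons)+1=o, c(cons)+1=d, e(vowel)+8=m.

tdqmodm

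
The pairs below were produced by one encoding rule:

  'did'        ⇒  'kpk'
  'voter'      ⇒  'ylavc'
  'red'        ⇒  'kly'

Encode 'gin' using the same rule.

upn

The output letters match the input read backwards, each shifted +7: did reversed is did. Two steps: reverse the string, then apply a Caesar shift of +7.
For gin: reverse → nig; then shift: n+7=u, i+7=p, g+7=n.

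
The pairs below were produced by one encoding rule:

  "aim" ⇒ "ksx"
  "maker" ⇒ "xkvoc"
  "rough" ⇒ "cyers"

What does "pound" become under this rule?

The rule splits by letter class: vowels +10, consonants +11.
On pound: p(cons)+11=a, o(vowel)+10=y, u(vowel)+10=e, n(cons)+11=y, d(cons)+11=o.

ayeyo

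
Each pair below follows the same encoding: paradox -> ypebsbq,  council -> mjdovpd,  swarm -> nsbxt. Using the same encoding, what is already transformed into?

zebfsmb

Read the word backwards and shift each letter +1.
For already: reverse → ydaerla; then shift: y+1=z, d+1=e, a+1=b, e+1=f, r+1=s, l+1=m, a+1=b.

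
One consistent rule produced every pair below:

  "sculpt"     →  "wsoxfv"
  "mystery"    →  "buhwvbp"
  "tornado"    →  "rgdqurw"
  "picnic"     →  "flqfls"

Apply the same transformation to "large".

hjudo

The output letters match the input read backwards, each shifted +3: sculpt reversed is tplucs. Read the word backwards and shift each letter +3.
Applying it to large: reverse → egral; then shift: e+3=h, g+3=j, r+3=u, a+3=d, l+3=o.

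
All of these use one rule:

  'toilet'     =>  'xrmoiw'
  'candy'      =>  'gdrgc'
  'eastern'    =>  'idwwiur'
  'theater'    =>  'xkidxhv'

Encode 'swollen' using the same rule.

wzsophr

A repeating key of period 2 is used — shifts +4, +3 over and over.
On swollen: s+4=w, w+3=z, o+4=s, l+3=o, l+4=p, e+3=h, n+4=r.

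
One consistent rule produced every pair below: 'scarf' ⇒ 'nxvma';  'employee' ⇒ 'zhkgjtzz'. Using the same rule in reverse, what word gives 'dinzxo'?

Each letter is shifted forward by 21 in the alphabet (a Caesar shift of +21).
Undoing it on dinzxo: d−21=i, i−21=n, n−21=s, z−21=e, x−21=c, o−21=t.

insect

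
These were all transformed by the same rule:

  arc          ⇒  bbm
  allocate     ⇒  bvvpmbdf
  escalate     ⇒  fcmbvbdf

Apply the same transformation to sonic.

cpxjm

The shift depends on letter class: consonant r→b is +10, but vowel a→b is +1. The rule splits by letter class: vowels +1, consonants +10.
For sonic: s(cons)+10=c, o(vowel)+1=p, n(cons)+10=x, i(vowel)+1=j, c(cons)+10=m.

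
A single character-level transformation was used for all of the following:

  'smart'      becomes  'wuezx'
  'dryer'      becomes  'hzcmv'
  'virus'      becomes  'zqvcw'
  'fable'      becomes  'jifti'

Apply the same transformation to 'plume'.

It's a Vigenère-style cipher with numeric key [4,8]: position i shifts by key[i mod 2].
For plume: p+4=t, l+8=t, u+4=y, m+8=u, e+4=i.

ttyui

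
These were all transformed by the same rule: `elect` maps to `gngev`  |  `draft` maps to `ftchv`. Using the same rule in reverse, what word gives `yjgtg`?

where

Compare letters: e→g is +2, l→n is +2, e→g is +2 — a constant shift. It's a constant shift of +2 (ROT2).
Undoing it on yjgtg: y−2=w, j−2=h, g−2=e, t−2=r, g−2=e.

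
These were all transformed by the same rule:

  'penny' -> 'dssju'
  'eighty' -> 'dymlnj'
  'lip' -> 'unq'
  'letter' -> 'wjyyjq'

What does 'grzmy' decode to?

thumb

The output letters match the input read backwards, each shifted +5: penny reversed is ynnep. Read the word backwards and shift each letter +5.
Reversing it on grzmy: shift back: g−5=b, r−5=m, z−5=u, m−5=h, y−5=t → bmuht; then reverse → thumb.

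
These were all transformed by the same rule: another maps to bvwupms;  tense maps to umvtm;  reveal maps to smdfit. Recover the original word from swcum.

route

Shifts by position in another: pos 0: a→b (+1), pos 1: n→v (+8), pos 2: o→w (+8), pos 3: t→u (+1), pos 4: h→p (+8), pos 5: e→m (+8) — repeating every 3. It's a Vigenère-style cipher with numeric key [1,8,8]: position i shifts by key[i mod 3].
Decoding swcum: s−1=r, w−8=o, c−8=u, u−1=t, m−8=e.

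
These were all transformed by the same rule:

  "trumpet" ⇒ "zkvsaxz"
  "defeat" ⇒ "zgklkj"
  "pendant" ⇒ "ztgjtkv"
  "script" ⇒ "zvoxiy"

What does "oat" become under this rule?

zgu

The output letters match the input read backwards, each shifted +6: trumpet reversed is tepmurt. The word is reversed, then every letter is shifted forward by 6.
On oat: reverse → tao; then shift: t+6=z, a+6=g, o+6=u.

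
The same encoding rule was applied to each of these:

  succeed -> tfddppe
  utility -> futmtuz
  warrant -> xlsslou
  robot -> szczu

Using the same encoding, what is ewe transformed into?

pxp

The shift depends on letter class: consonant s→t is +1, but vowel u→f is +11. Two shifts are in play — +11 for a/e/i/o/u, +1 for every other letter.
On ewe: e(vowel)+11=p, w(cons)+1=x, e(vowel)+11=p.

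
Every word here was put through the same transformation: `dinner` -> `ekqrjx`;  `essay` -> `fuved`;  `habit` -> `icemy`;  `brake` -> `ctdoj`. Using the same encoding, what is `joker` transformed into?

In dinner: d→e is +1, i→k is +2, n→q is +3, n→r is +4 — the shift increases by 1 each position. Letter i (0-indexed) is shifted by i+1, so successive shifts are 1, 2, 3, ….
Applying it to joker: j+1=k, o+2=q, k+3=n, e+4=i, r+5=w.

kqniw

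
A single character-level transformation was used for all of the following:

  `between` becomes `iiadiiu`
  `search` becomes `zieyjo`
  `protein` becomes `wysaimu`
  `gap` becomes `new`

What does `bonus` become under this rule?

Two shifts are in play — +4 for a/e/i/o/u, +7 for every other letter.
For bonus: b(cons)+7=i, o(vowel)+4=s, n(cons)+7=u, u(vowel)+4=y, s(cons)+7=z.

isuyz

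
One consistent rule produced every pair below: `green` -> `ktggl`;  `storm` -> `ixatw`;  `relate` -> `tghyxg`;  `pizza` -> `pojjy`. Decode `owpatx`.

import

Treating letters as 0–25, the rule is x ↦ 15x + 24 (mod 26).
Reversing it on owpatx: o(14)→7·(14−24)≡8=i; w(22)→7·(22−24)≡12=m; p(15)→7·(15−24)≡15=p; a(0)→7·(0−24)≡14=o; t(19)→7·(19−24)≡17=r; x(23)→7·(23−24)≡19=t (all mod 26).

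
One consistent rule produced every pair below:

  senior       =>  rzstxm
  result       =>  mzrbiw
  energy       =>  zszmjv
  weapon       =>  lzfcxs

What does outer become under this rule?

s(18)→r(17) and e(4)→z(25) fit y≡5x+5 (mod 26); the inverse of 5 mod 26 is 21. Treating letters as 0–25, the rule is x ↦ 5x + 5 (mod 26).
For outer: o(14)→5·14+5≡23=x; u(20)→5·20+5≡1=b; t(19)→5·19+5≡22=w; e(4)→5·4+5≡25=z; r(17)→5·17+5≡12=m (all mod 26).

xbwzm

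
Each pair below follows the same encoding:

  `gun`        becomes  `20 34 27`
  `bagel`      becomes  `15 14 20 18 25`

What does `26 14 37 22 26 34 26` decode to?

maximum

g is letter #7 and maps to 20: an offset of 13. Letters become their 1-based position plus 13 (so a→14, b→15, …).
Reversing it on 26 14 37 22 26 34 26: 26→(26−13)÷1=13=m, 14→(14−13)÷1=1=a, 37→(37−13)÷1=24=x, 22→(22−13)÷1=9=i, 26→(26−13)÷1=13=m, 34→(34−13)÷1=21=u, 26→(26−13)÷1=13=m.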